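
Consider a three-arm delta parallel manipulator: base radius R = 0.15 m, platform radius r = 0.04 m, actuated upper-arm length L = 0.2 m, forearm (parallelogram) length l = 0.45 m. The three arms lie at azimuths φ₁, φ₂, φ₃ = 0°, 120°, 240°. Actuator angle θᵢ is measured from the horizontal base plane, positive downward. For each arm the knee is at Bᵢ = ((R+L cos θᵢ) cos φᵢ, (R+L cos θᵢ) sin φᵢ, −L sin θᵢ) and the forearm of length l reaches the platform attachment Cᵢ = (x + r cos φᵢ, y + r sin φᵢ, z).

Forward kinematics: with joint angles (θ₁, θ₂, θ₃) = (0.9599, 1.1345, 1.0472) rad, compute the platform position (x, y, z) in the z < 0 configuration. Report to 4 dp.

arm 1 at φ=0.0°: (R−r)+L cos θ1 = 0.2247;  centre 1 = (0.2247, 0.0000, -0.1638)
φ2=120.0°: virtual centre (-0.0973, 0.1685, -0.1813), radius l
φ3=240.0°: virtual centre (-0.1050, -0.1819, -0.1732), radius l
eliminate P² terms by subtracting sphere 1 from 2 and 3
[-0.6440 0.3369 -0.0349]·P = -0.0066;  [-0.6594 -0.3637 -0.0188]·P = -0.0032
Cramer: x(z) = 0.0077-0.0416z;  y(z) = -0.0050+0.0239z
into |P−centre ₁|² = l²: 1.0023z² + 0.3455z + -0.1285 = 0;  Δ = 0.6347;  z = -0.5698 or 0.2251 → z<0 root = -0.5698
x = 0.0314, y = -0.0187

(0.0314, -0.0187, -0.5698)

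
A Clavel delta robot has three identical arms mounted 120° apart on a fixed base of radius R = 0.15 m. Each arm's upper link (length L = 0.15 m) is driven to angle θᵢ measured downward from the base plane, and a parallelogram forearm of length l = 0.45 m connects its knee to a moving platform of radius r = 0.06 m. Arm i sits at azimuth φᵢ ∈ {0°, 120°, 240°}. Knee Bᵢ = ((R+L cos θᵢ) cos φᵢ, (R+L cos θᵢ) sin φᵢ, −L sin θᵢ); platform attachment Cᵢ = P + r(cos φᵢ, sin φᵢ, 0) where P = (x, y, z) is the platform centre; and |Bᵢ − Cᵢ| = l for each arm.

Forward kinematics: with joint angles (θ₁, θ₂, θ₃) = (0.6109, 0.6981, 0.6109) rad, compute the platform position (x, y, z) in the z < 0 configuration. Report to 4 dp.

(0.0093, -0.0160, -0.4870)

arm 1 at φ=0.0°: e+L cos θ1 = 0.2129;  O1 = (0.2129, 0.0000, -0.0860)
O2 = (0.2049·cos120.0°, 0.2049·sin120.0°, -0.0964) = (-0.1025, 0.1775, -0.0964)
arm 3 at φ=240.0°: e+L cos θ3 = 0.2129;  O3 = (-0.1064, -0.1844, -0.0860)
eliminate P² terms by subtracting sphere 1 from 2 and 3
plane₁₂: -0.6306x+0.3549y+-0.0207z = -0.0014
det = 0.4592;  x = 0.0012+-0.0167z,  y = -0.0020+0.0289z
sphere 1 gives Az²+Bz+C=0 with A=1.0011, B=0.1790, C=-0.1503;  B²−4AC=0.6338;  roots -0.4870, 0.3082;  negative root z = -0.4870
x = 0.0093, y = -0.0160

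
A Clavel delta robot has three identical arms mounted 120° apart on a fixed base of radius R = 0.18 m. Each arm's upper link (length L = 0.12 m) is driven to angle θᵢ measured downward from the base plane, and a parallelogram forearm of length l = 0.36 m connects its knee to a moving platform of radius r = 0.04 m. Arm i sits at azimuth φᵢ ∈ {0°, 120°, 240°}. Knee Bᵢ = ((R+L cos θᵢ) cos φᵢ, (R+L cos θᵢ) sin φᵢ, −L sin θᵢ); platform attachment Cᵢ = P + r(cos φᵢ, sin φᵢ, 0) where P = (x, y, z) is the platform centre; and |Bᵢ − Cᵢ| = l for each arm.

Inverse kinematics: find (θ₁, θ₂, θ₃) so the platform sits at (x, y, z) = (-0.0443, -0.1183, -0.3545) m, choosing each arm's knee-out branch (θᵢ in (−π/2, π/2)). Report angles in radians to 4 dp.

θ₁ = 1.1347, θ₂ = 1.3092, θ₃ = 0.1746

rotate P by −φ1: (-0.0443, -0.1183, -0.3545)
  A cos θ + B sin θ = C:  0.1843·cos θ + -0.3545·sin θ = -0.2435
  γ=atan2(-0.3545,0.1843)=-1.0914;  ψ=arccos(-0.6094)=2.2260;  θ1=γ+ψ≈1.1347
φ2=120.0° → target in arm frame (-0.0803, 0.0975)
  A cos θ + B sin θ = C:  0.2203·cos θ + -0.3545·sin θ = -0.2855
  γ=atan2(-0.3545,0.2203)=-1.0148;  ψ=arccos(-0.6840)=2.3240;  θ2=γ+ψ≈1.3092
φ3=240.0° → target in arm frame (0.1246, 0.0208)
  A=0.0154, B=-0.3545, C=(l²−L²−A²−y'²−z²)/(2L)=-0.0464
  θ3 = atan2(B,A) + arccos(C/0.3548) = 0.1746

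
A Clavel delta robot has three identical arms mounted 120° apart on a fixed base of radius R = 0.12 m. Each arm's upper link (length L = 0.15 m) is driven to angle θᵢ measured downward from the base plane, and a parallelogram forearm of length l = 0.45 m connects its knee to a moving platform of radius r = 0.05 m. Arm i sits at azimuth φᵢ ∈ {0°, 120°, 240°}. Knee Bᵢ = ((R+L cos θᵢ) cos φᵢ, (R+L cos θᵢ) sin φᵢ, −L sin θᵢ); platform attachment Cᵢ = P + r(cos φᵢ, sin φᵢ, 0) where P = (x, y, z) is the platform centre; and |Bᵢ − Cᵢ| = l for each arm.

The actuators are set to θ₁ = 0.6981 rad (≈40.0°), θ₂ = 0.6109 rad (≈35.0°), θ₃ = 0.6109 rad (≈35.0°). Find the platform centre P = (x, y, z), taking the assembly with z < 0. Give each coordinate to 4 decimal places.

arm 1 at φ=0.0°: e+L cos θ1 = 0.1849;  S1 = (0.1849, 0.0000, -0.0964)
S2 = (0.1929·cos120.0°, 0.1929·sin120.0°, -0.0860) = (-0.0964, 0.1670, -0.0860)
S3 = (0.1929·cos240.0°, 0.1929·sin240.0°, -0.0860) = (-0.0964, -0.1670, -0.0860)
|S₂|²−|S₁|² = 0.0011;  |S₃|²−|S₁|² = 0.0011
[-0.5627 0.3341 0.0207]·P = 0.0011;  [-0.5627 -0.3341 0.0207]·P = 0.0011
Cramer: x(z) = -0.0020+0.0369z;  y(z) = 0.0000-0.0000z
into |P−S₁|² = l²: 1.0014z² + 0.1790z + -0.1583 = 0;  Δ = 0.6660;  z = -0.4969 or 0.3181 → z<0 root = -0.4969
x = -0.0203, y = 0.0000

(-0.0203, 0.0000, -0.4969)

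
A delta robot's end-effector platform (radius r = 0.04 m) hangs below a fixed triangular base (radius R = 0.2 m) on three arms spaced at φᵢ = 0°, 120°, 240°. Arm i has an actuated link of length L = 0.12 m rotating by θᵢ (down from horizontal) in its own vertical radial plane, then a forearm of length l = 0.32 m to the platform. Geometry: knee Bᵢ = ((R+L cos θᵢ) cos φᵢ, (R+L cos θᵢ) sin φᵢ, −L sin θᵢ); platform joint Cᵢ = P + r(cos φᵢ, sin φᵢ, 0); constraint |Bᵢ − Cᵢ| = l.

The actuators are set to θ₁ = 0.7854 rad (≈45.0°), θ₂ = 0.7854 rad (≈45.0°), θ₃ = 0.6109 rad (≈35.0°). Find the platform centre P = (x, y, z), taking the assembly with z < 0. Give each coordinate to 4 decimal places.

(-0.0087, -0.0151, -0.2795)

arm 1 at φ=0.0°: (R−r)+L cos θ1 = 0.2449;  O1 = (0.2449, 0.0000, -0.0849)
φ2=120.0°: virtual centre (-0.1224, 0.2120, -0.0849), radius l
O3 = (0.2583·cos240.0°, 0.2583·sin240.0°, -0.0688) = (-0.1291, -0.2237, -0.0688)
subtract pairs → two planes through P
linear system: -0.7346x+0.4241y = 0.0000−0.0000z; -0.7480x+-0.4474y = 0.0043−0.0320z
det = 0.6459;  x = -0.0028+0.0210z,  y = -0.0049+0.0364z
sphere 1 gives Az²+Bz+C=0 with A=1.0018, B=0.1589, C=-0.0338;  B²−4AC=0.1608;  roots -0.2795, 0.1208;  negative root z = -0.2795
x = -0.0087, y = -0.0151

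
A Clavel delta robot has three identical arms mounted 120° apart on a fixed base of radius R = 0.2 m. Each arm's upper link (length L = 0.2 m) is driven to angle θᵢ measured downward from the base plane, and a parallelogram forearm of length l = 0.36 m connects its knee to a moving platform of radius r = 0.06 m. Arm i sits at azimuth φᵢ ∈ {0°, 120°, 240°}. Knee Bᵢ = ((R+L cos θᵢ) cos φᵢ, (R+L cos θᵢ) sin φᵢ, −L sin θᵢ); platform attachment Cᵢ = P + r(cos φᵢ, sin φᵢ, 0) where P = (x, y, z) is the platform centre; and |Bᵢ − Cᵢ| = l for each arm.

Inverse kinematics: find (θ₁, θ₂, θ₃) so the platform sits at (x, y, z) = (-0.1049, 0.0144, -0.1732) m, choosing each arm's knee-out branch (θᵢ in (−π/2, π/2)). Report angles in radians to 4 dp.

φ1=0.0° → target in arm frame (-0.1049, 0.0144)
  e−x'=0.2449;  (l²−L²−(e−x')²−y'²−z²)/2L = -0.0015
  γ=atan2(-0.1732,0.2449)=-0.6156;  ψ=arccos(-0.0048)=1.5756;  θ1=γ+ψ≈0.9601
arm 2 (φ=120.0°): x'=0.0649, y'=0.0836
  A cos θ + B sin θ = C:  0.0751·cos θ + -0.1732·sin θ = 0.1174
  √(A²+B²)=0.1888;  θ2 = -1.1618+0.8995 ≈ -0.2623
arm 3 (φ=240.0°): x'=0.0400, y'=-0.0980
  e−x'=0.1000;  (l²−L²−(e−x')²−y'²−z²)/2L = 0.1000
  θ3 = atan2(B,A) + arccos(C/0.2000) = 0.0003

θ₁ = 0.9601, θ₂ = -0.2623, θ₃ = 0.0003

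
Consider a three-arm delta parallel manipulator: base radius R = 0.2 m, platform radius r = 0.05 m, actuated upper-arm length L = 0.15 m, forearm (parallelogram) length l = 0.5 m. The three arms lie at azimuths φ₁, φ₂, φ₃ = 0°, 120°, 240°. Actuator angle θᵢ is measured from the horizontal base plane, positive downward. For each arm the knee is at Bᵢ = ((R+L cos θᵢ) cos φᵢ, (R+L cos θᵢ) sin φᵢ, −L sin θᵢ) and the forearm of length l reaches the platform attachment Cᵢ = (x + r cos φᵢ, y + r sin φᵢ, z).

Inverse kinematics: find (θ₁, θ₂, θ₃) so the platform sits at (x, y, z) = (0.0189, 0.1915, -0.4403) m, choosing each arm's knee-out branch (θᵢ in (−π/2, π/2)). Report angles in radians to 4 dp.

φ1=0.0° → target in arm frame (0.0189, 0.1915)
  e−x'=0.1311;  (l²−L²−(e−x')²−y'²−z²)/2L = -0.0674
  γ=atan2(-0.4403,0.1311)=-1.2814;  ψ=arccos(-0.1467)=1.7181;  θ1=γ+ψ≈0.4367
rotate P by −φ2: (0.1564, -0.1121, -0.4403)
  A cos θ + B sin θ = C:  -0.0064·cos θ + -0.4403·sin θ = 0.0701
  √(A²+B²)=0.4403;  θ2 = -1.5853+1.4110 ≈ -0.1744
rotate P by −φ3: (-0.1753, -0.0794, -0.4403)
  A cos θ + B sin θ = C:  0.3253·cos θ + -0.4403·sin θ = -0.2616
  √(A²+B²)=0.5474;  θ3 = -0.9345+2.0690 ≈ 1.1345

θ₁ = 0.4367, θ₂ = -0.1744, θ₃ = 1.1345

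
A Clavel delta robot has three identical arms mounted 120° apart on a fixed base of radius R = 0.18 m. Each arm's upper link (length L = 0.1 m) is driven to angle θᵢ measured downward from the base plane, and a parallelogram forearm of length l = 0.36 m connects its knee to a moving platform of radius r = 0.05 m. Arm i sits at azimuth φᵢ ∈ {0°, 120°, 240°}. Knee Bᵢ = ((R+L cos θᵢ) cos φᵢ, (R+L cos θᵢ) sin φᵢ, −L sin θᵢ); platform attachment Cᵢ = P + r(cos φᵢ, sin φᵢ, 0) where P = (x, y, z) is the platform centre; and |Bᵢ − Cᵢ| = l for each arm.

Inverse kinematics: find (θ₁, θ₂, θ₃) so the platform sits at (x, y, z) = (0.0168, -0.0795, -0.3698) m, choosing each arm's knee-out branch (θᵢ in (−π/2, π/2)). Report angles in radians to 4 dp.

θ₁ = 0.7854, θ₂ = 1.3095, θ₃ = 0.5237

arm 1 (φ=0.0°): x'=0.0168, y'=-0.0795
  A=0.1132, B=-0.3698, C=(l²−L²−A²−y'²−z²)/(2L)=-0.1814
  γ=atan2(-0.3698,0.1132)=-1.2737;  ψ=arccos(-0.4691)=2.0591;  θ1=γ+ψ≈0.7854
φ2=120.0° → target in arm frame (-0.0772, 0.0252)
  A cos θ + B sin θ = C:  0.2072·cos θ + -0.3698·sin θ = -0.3037
  √(A²+B²)=0.4239;  θ2 = -1.0600+2.3694 ≈ 1.3095
φ3=240.0° → target in arm frame (0.0604, 0.0543)
  A cos θ + B sin θ = C:  0.0696·cos θ + -0.3698·sin θ = -0.1247
  γ=atan2(-0.3698,0.0696)=-1.3849;  ψ=arccos(-0.3314)=1.9086;  θ3=γ+ψ≈0.5237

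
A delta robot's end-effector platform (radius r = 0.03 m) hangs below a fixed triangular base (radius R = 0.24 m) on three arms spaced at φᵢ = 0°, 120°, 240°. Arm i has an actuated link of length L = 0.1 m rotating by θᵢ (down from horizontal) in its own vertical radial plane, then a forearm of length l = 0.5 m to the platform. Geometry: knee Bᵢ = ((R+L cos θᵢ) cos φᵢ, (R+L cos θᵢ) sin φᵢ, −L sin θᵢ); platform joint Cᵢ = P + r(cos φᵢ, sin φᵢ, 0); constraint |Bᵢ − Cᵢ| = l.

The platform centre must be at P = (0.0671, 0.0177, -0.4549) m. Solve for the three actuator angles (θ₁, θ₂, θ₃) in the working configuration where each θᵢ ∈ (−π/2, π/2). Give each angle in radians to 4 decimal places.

θ₁ = 0.1747, θ₂ = 0.6980, θ₃ = 0.8723

φ1=0.0° → target in arm frame (0.0671, 0.0177)
  A cos θ + B sin θ = C:  0.1429·cos θ + -0.4549·sin θ = 0.0617
  γ=atan2(-0.4549,0.1429)=-1.2664;  ψ=arccos(0.1293)=1.4411;  θ1=γ+ψ≈0.1747
rotate P by −φ2: (-0.0182, -0.0670, -0.4549)
  A cos θ + B sin θ = C:  0.2282·cos θ + -0.4549·sin θ = -0.1175
  θ2 = atan2(B,A) + arccos(C/0.5089) = 0.6980
φ3=240.0° → target in arm frame (-0.0489, 0.0493)
  A cos θ + B sin θ = C:  0.2589·cos θ + -0.4549·sin θ = -0.1819
  γ=atan2(-0.4549,0.2589)=-1.0534;  ψ=arccos(-0.3475)=1.9257;  θ3=γ+ψ≈0.8723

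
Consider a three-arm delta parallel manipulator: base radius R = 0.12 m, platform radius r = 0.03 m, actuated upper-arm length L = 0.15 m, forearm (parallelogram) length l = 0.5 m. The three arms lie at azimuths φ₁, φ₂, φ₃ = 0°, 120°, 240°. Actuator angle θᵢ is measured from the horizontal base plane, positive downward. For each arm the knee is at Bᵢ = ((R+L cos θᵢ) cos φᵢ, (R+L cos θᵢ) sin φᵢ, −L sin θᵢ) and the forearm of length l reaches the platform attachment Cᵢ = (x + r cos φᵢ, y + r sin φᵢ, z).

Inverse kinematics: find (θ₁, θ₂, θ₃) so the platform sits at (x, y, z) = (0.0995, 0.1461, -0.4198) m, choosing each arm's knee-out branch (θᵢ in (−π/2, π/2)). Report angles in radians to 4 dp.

arm 1 (φ=0.0°): x'=0.0995, y'=0.1461
  A cos θ + B sin θ = C:  -0.0095·cos θ + -0.4198·sin θ = 0.0994
  √(A²+B²)=0.4199;  θ1 = -1.5934+1.3317 ≈ -0.2617
rotate P by −φ2: (0.0768, -0.1592, -0.4198)
  e−x'=0.0132;  (l²−L²−(e−x')²−y'²−z²)/2L = 0.0858
  γ=atan2(-0.4198,0.0132)=-1.5393;  ψ=arccos(0.2043)=1.3650;  θ2=γ+ψ≈-0.1743
φ3=240.0° → target in arm frame (-0.1763, 0.0131)
  e−x'=0.2663;  (l²−L²−(e−x')²−y'²−z²)/2L = -0.0660
  √(A²+B²)=0.4971;  θ3 = -1.0055+1.7040 ≈ 0.6985

θ₁ = -0.2617, θ₂ = -0.1743, θ₃ = 0.6985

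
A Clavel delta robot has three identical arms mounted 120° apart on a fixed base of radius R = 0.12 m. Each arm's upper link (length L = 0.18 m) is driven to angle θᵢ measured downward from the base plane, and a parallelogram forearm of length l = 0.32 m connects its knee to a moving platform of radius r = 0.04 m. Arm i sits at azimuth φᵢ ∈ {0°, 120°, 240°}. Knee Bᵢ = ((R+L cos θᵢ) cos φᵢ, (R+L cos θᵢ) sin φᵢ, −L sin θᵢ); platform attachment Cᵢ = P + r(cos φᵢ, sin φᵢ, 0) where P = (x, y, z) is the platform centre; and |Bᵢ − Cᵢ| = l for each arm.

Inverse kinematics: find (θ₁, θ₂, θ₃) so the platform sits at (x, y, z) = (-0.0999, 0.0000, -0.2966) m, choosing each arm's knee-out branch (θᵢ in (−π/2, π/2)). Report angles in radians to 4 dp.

θ₁ = 0.9601, θ₂ = 0.3491, θ₃ = 0.3491

φ1=0.0° → target in arm frame (-0.0999, 0.0000)
  e−x'=0.1799;  (l²−L²−(e−x')²−y'²−z²)/2L = -0.1398
  γ=atan2(-0.2966,0.1799)=-1.0256;  ψ=arccos(-0.4031)=1.9857;  θ1=γ+ψ≈0.9601
arm 2 (φ=120.0°): x'=0.0499, y'=0.0865
  A=0.0301, B=-0.2966, C=(l²−L²−A²−y'²−z²)/(2L)=-0.0732
  √(A²+B²)=0.2981;  θ2 = -1.4698+1.8189 ≈ 0.3491
arm 3 (φ=240.0°): x'=0.0500, y'=-0.0865
  A=0.0300, B=-0.2966, C=(l²−L²−A²−y'²−z²)/(2L)=-0.0732
  θ3 = atan2(B,A) + arccos(C/0.2981) = 0.3491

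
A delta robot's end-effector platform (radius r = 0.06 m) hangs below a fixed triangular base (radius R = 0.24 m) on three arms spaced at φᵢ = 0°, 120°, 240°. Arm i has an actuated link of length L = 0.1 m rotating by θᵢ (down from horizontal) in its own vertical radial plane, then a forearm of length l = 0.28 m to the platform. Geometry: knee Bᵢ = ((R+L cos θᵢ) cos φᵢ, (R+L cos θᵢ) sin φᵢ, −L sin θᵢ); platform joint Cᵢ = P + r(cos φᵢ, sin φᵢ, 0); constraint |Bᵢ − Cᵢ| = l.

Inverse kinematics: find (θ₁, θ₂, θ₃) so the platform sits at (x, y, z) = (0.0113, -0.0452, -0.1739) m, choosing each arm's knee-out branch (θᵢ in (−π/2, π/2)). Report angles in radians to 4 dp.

φ1=0.0° → target in arm frame (0.0113, -0.0452)
  A cos θ + B sin θ = C:  0.1687·cos θ + -0.1739·sin θ = 0.0383
  θ1 = atan2(B,A) + arccos(C/0.2423) = 0.6116
φ2=120.0° → target in arm frame (-0.0448, 0.0128)
  A cos θ + B sin θ = C:  0.2248·cos θ + -0.1739·sin θ = -0.0627
  γ=atan2(-0.1739,0.2248)=-0.6584;  ψ=arccos(-0.2206)=1.7932;  θ2=γ+ψ≈1.1348
arm 3 (φ=240.0°): x'=0.0335, y'=0.0324
  e−x'=0.1465;  (l²−L²−(e−x')²−y'²−z²)/2L = 0.0782
  √(A²+B²)=0.2274;  θ3 = -0.8707+1.2196 ≈ 0.3489

θ₁ = 0.6116, θ₂ = 1.1348, θ₃ = 0.3489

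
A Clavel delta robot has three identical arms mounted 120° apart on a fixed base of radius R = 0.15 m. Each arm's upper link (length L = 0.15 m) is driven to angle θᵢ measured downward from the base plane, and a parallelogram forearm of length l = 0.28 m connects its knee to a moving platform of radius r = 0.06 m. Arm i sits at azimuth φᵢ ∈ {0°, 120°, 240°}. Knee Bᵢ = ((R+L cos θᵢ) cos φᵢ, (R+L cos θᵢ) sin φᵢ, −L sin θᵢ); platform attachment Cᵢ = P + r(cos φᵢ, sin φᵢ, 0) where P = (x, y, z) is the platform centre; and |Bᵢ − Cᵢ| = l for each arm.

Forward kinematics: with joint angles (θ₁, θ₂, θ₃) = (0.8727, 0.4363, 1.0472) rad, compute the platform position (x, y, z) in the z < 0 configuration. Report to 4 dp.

arm 1 at φ=0.0°: e+L cos θ1 = 0.1864;  O1 = (0.1864, 0.0000, -0.1149)
φ2=120.0°: virtual centre (-0.1130, 0.1957, -0.0634), radius l
φ3=240.0°: virtual centre (-0.0825, -0.1429, -0.1299), radius l
eliminate P² terms by subtracting sphere 1 from 2 and 3
plane₁₂: -0.5988x+0.3914y+0.1030z = 0.0071
Cramer: x(z) = -0.0014+0.0464z;  y(z) = 0.0161-0.1923z
quadratic in z: (1.0391)z²+(0.2062)z+(-0.0297)=0, √Δ=0.4072 → z ∈ {-0.2952, 0.0967}; z = -0.2952 (taking z<0)
x = -0.0151, y = 0.0728

(-0.0151, 0.0728, -0.2952)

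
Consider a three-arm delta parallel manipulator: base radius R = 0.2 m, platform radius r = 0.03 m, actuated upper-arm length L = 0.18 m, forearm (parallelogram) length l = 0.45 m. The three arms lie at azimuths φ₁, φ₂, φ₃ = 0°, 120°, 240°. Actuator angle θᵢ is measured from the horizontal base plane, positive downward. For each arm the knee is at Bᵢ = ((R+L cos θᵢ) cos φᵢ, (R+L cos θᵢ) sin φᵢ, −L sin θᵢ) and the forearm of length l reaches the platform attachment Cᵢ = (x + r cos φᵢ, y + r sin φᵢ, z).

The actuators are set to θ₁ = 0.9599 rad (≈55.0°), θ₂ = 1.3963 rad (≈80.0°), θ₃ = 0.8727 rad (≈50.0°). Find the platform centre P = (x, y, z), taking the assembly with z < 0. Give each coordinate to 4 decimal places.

(0.0341, -0.0859, -0.5188)

arm 1 at φ=0.0°: e+L cos θ1 = 0.2732;  S1 = (0.2732, 0.0000, -0.1474)
arm 2 at φ=120.0°: e+L cos θ2 = 0.2013;  S2 = (-0.1006, 0.1743, -0.1773)
φ3=240.0°: virtual centre (-0.1428, -0.2474, -0.1379), radius l
eliminate P² terms by subtracting sphere 1 from 2 and 3
[-0.7477 0.3486 -0.0596]·P = -0.0245;  [-0.8322 -0.4948 0.0191]·P = 0.0042
Cramer: x(z) = 0.0161-0.0346z;  y(z) = -0.0357+0.0968z
into |P−S₁|² = l²: 1.0106z² + 0.3058z + -0.1134 = 0;  Δ = 0.5518;  z = -0.5188 or 0.2162 → z<0 root = -0.5188
x = 0.0341, y = -0.0859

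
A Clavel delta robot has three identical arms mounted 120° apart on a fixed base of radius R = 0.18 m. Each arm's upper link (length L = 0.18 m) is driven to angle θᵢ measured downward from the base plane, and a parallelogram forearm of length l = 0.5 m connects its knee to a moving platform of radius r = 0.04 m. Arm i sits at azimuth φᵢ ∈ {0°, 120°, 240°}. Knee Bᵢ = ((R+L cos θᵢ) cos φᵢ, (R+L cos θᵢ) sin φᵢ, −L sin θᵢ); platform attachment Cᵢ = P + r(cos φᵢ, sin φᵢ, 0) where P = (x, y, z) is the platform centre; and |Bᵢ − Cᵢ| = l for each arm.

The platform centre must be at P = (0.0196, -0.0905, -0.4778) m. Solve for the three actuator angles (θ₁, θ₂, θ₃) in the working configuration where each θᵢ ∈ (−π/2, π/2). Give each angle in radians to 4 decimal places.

φ1=0.0° → target in arm frame (0.0196, -0.0905)
  e−x'=0.1204;  (l²−L²−(e−x')²−y'²−z²)/2L = -0.0927
  θ1 = atan2(B,A) + arccos(C/0.4927) = 0.4362
arm 2 (φ=120.0°): x'=-0.0882, y'=0.0283
  A=0.2282, B=-0.4778, C=(l²−L²−A²−y'²−z²)/(2L)=-0.1765
  θ2 = atan2(B,A) + arccos(C/0.5295) = 0.7855
φ3=240.0° → target in arm frame (0.0686, 0.0622)
  A cos θ + B sin θ = C:  0.0714·cos θ + -0.4778·sin θ = -0.0546
  θ3 = atan2(B,A) + arccos(C/0.4831) = 0.2617

θ₁ = 0.4362, θ₂ = 0.7855, θ₃ = 0.2617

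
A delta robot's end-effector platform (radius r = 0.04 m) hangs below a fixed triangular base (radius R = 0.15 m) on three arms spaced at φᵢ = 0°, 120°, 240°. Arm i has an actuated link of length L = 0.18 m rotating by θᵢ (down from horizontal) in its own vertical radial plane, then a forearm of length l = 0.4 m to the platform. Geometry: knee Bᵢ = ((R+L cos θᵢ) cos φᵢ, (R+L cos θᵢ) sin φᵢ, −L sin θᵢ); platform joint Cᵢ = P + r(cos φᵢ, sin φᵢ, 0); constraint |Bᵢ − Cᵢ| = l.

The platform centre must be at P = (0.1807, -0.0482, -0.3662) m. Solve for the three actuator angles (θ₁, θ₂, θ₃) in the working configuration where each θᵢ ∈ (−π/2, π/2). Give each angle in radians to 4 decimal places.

θ₁ = -0.0876, θ₂ = 1.1344, θ₃ = 0.8725

arm 1 (φ=0.0°): x'=0.1807, y'=-0.0482
  A cos θ + B sin θ = C:  -0.0707·cos θ + -0.3662·sin θ = -0.0384
  √(A²+B²)=0.3730;  θ1 = -1.7615+1.6739 ≈ -0.0876
φ2=120.0° → target in arm frame (-0.1321, -0.1324)
  e−x'=0.2421;  (l²−L²−(e−x')²−y'²−z²)/2L = -0.2296
  θ2 = atan2(B,A) + arccos(C/0.4390) = 1.1344
φ3=240.0° → target in arm frame (-0.0486, 0.1806)
  A=0.1586, B=-0.3662, C=(l²−L²−A²−y'²−z²)/(2L)=-0.1785
  γ=atan2(-0.3662,0.1586)=-1.1621;  ψ=arccos(-0.4474)=2.0346;  θ3=γ+ψ≈0.8725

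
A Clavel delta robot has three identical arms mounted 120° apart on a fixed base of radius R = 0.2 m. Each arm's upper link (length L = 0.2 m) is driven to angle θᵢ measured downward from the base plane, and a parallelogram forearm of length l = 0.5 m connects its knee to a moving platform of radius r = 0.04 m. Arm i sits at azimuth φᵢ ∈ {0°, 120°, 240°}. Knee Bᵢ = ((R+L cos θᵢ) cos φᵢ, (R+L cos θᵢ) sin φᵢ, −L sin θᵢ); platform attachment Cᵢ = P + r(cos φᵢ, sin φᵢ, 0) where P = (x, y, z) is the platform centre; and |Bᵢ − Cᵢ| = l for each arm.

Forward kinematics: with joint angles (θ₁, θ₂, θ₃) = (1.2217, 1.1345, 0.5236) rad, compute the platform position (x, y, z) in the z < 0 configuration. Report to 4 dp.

(-0.0856, -0.1118, -0.5607)

S1 = (0.2284·cos0.0°, 0.2284·sin0.0°, -0.1879) = (0.2284, 0.0000, -0.1879)
S2 = (0.2445·cos120.0°, 0.2445·sin120.0°, -0.1813) = (-0.1223, 0.2118, -0.1813)
arm 3 at φ=240.0°: (R−r)+L cos θ3 = 0.3332;  S3 = (-0.1666, -0.2886, -0.1000)
eliminate P² terms by subtracting sphere 1 from 2 and 3
plane₁₂: -0.7013x+0.4235y+0.0133z = 0.0052
Cramer: x(z) = -0.0232+0.1112z;  y(z) = -0.0263+0.1526z
into |P−S₁|² = l²: 1.0356z² + 0.3119z + -0.1507 = 0;  Δ = 0.7214;  z = -0.5607 or 0.2595 → z<0 root = -0.5607
x = -0.0856, y = -0.1118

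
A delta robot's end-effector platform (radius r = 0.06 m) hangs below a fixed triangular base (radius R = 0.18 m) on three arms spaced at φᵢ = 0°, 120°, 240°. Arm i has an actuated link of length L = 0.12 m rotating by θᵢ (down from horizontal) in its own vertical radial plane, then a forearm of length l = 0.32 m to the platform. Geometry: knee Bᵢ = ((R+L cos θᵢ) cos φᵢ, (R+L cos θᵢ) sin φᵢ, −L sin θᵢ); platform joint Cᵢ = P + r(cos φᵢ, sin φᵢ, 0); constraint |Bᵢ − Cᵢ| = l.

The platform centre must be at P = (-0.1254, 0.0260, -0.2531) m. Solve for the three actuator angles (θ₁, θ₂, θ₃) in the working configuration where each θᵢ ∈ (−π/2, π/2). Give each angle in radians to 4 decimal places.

rotate P by −φ1: (-0.1254, 0.0260, -0.2531)
  A cos θ + B sin θ = C:  0.2454·cos θ + -0.2531·sin θ = -0.1540
  γ=atan2(-0.2531,0.2454)=-0.8008;  ψ=arccos(-0.4368)=2.0228;  θ1=γ+ψ≈1.2220
rotate P by −φ2: (0.0852, 0.0956, -0.2531)
  A cos θ + B sin θ = C:  0.0348·cos θ + -0.2531·sin θ = 0.0566
  θ2 = atan2(B,A) + arccos(C/0.2555) = -0.0869
φ3=240.0° → target in arm frame (0.0402, -0.1216)
  A cos θ + B sin θ = C:  0.0798·cos θ + -0.2531·sin θ = 0.0116
  θ3 = atan2(B,A) + arccos(C/0.2654) = 0.2618

θ₁ = 1.2220, θ₂ = -0.0869, θ₃ = 0.2618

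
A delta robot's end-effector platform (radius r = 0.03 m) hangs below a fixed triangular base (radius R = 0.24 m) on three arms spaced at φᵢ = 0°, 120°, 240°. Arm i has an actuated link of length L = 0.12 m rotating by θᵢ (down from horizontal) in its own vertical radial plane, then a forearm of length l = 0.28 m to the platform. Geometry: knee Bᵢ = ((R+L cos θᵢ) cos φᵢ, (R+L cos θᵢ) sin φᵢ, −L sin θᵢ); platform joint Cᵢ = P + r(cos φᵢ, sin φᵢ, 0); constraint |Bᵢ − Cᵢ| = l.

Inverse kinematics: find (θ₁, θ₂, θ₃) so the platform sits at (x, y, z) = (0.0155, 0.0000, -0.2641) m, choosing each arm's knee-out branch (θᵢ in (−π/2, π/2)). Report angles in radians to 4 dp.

arm 1 (φ=0.0°): x'=0.0155, y'=0.0000
  A=0.1945, B=-0.2641, C=(l²−L²−A²−y'²−z²)/(2L)=-0.1816
  γ=atan2(-0.2641,0.1945)=-0.9360;  ψ=arccos(-0.5536)=2.1575;  θ1=γ+ψ≈1.2215
φ2=120.0° → target in arm frame (-0.0077, -0.0134)
  A=0.2177, B=-0.2641, C=(l²−L²−A²−y'²−z²)/(2L)=-0.2223
  √(A²+B²)=0.3423;  θ2 = -0.8813+2.2775 ≈ 1.3962
φ3=240.0° → target in arm frame (-0.0078, 0.0134)
  A=0.2177, B=-0.2641, C=(l²−L²−A²−y'²−z²)/(2L)=-0.2223
  θ3 = atan2(B,A) + arccos(C/0.3423) = 1.3962

θ₁ = 1.2215, θ₂ = 1.3962, θ₃ = 1.3962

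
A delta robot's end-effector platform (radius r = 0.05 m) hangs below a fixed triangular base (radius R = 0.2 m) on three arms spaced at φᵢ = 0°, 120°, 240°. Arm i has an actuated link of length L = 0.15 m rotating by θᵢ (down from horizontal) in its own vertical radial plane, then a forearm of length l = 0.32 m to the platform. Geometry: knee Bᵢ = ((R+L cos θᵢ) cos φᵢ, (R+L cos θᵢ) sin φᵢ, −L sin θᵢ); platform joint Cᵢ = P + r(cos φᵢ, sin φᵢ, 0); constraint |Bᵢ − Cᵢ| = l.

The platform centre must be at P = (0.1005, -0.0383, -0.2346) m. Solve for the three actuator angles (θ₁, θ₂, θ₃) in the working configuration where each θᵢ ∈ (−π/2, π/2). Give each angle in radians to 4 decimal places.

φ1=0.0° → target in arm frame (0.1005, -0.0383)
  A=0.0495, B=-0.2346, C=(l²−L²−A²−y'²−z²)/(2L)=0.0698
  γ=atan2(-0.2346,0.0495)=-1.3628;  ψ=arccos(0.2912)=1.2753;  θ1=γ+ψ≈-0.0875
φ2=120.0° → target in arm frame (-0.0834, -0.0679)
  e−x'=0.2334;  (l²−L²−(e−x')²−y'²−z²)/2L = -0.1141
  √(A²+B²)=0.3309;  θ2 = -0.7879+1.9228 ≈ 1.1349
rotate P by −φ3: (-0.0171, 0.1062, -0.2346)
  e−x'=0.1671;  (l²−L²−(e−x')²−y'²−z²)/2L = -0.0478
  θ3 = atan2(B,A) + arccos(C/0.2880) = 0.7855

θ₁ = -0.0875, θ₂ = 1.1349, θ₃ = 0.7855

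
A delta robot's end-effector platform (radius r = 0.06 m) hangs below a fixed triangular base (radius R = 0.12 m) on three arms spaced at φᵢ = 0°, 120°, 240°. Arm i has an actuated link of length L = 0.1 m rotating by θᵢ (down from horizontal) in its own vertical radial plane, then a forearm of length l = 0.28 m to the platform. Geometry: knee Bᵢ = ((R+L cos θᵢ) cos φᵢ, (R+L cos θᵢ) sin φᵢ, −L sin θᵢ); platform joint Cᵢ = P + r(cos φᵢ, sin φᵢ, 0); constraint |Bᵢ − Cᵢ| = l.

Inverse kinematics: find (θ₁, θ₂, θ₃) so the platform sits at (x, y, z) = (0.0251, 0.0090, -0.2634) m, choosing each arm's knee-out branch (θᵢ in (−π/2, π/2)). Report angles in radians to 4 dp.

θ₁ = 0.1746, θ₂ = 0.3493, θ₃ = 0.4369

φ1=0.0° → target in arm frame (0.0251, 0.0090)
  e−x'=0.0349;  (l²−L²−(e−x')²−y'²−z²)/2L = -0.0114
  √(A²+B²)=0.2657;  θ1 = -1.4391+1.6137 ≈ 0.1746
φ2=120.0° → target in arm frame (-0.0048, -0.0262)
  A=0.0648, B=-0.2634, C=(l²−L²−A²−y'²−z²)/(2L)=-0.0293
  θ2 = atan2(B,A) + arccos(C/0.2712) = 0.3493
arm 3 (φ=240.0°): x'=-0.0203, y'=0.0172
  A=0.0803, B=-0.2634, C=(l²−L²−A²−y'²−z²)/(2L)=-0.0387
  θ3 = atan2(B,A) + arccos(C/0.2754) = 0.4369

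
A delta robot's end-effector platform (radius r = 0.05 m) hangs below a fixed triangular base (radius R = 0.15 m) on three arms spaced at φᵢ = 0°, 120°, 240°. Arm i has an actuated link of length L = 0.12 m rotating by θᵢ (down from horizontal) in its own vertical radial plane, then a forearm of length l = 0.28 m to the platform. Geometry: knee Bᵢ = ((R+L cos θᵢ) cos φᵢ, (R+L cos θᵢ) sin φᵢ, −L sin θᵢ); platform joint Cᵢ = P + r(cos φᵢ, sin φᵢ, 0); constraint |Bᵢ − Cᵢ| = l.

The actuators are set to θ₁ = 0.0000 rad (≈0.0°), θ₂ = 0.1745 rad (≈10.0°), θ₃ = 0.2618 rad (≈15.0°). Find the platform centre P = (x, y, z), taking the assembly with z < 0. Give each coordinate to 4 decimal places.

(0.0161, 0.0059, -0.1918)

O1 = (0.2200·cos0.0°, 0.2200·sin0.0°, 0.0000) = (0.2200, 0.0000, 0.0000)
O2 = (0.2182·cos120.0°, 0.2182·sin120.0°, -0.0208) = (-0.1091, 0.1889, -0.0208)
O3 = (0.2159·cos240.0°, 0.2159·sin240.0°, -0.0311) = (-0.1080, -0.1870, -0.0311)
|O₂|²−|O₁|² = -0.0004;  |O₃|²−|O₁|² = -0.0008
linear system: -0.6582x+0.3779y = -0.0004−-0.0417z; -0.6559x+-0.3740y = -0.0008−-0.0621z
det = 0.4940;  x = 0.0009+-0.0791z,  y = 0.0006+-0.0274z
sphere 1 gives Az²+Bz+C=0 with A=1.0070, B=0.0346, C=-0.0304;  B²−4AC=0.1236;  roots -0.1918, 0.1574;  negative root z = -0.1918
x = 0.0161, y = 0.0059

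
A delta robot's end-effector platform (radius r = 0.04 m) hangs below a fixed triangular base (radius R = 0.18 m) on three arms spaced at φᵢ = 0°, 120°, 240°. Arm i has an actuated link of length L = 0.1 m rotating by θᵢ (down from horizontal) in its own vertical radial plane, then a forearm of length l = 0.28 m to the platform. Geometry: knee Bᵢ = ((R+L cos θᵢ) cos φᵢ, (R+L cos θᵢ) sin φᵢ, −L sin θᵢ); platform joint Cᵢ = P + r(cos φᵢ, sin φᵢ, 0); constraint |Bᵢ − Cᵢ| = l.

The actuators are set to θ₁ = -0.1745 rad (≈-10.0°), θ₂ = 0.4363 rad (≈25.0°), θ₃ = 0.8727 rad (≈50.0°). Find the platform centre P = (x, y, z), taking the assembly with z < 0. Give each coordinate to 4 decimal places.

(0.0512, 0.0288, -0.1888)

arm 1 at φ=0.0°: e+L cos θ1 = 0.2385;  centre 1 = (0.2385, 0.0000, 0.0174)
centre 2 = (0.2306·cos120.0°, 0.2306·sin120.0°, -0.0423) = (-0.1153, 0.1997, -0.0423)
arm 3 at φ=240.0°: e+L cos θ3 = 0.2043;  centre 3 = (-0.1021, -0.1769, -0.0766)
subtract pairs → two planes through P
linear system: -0.7076x+0.3995y = -0.0022−-0.1192z; -0.6812x+-0.3538y = -0.0096−-0.1879z
det = 0.5225;  x = 0.0088+-0.2244z,  y = 0.0101+-0.0990z
quadratic in z: (1.0602)z²+(0.0664)z+(-0.0252)=0, √Δ=0.3339 → z ∈ {-0.1888, 0.1262}; z = -0.1888 (taking z<0)
x = 0.0512, y = 0.0288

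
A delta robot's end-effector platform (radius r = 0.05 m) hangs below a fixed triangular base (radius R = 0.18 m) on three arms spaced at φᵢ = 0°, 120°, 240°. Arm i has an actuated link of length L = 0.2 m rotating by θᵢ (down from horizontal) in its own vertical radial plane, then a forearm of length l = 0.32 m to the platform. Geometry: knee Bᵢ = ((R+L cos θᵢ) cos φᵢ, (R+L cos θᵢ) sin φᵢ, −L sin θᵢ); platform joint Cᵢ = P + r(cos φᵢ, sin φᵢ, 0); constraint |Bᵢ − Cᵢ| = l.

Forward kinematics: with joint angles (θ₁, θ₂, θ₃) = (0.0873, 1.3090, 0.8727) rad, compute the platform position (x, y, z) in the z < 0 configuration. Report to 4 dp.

(0.1287, -0.0662, -0.2579)

φ1=0.0°: virtual centre (0.3292, 0.0000, -0.0174), radius l
arm 2 at φ=120.0°: e+L cos θ2 = 0.1818;  centre 2 = (-0.0909, 0.1574, -0.1932)
arm 3 at φ=240.0°: e+L cos θ3 = 0.2586;  centre 3 = (-0.1293, -0.2239, -0.1532)
|centre ₂|²−|centre ₁|² = -0.0383;  |centre ₃|²−|centre ₁|² = -0.0184
plane₁₂: -0.8402x+0.3148y+-0.3515z = -0.0383
Cramer: x(z) = 0.0345-0.3653z;  y(z) = -0.0297+0.1416z
into |P−centre ₁|² = l²: 1.1535z² + 0.2418z + -0.0144 = 0;  Δ = 0.1247;  z = -0.2579 or 0.0483 → z<0 root = -0.2579
x = 0.1287, y = -0.0662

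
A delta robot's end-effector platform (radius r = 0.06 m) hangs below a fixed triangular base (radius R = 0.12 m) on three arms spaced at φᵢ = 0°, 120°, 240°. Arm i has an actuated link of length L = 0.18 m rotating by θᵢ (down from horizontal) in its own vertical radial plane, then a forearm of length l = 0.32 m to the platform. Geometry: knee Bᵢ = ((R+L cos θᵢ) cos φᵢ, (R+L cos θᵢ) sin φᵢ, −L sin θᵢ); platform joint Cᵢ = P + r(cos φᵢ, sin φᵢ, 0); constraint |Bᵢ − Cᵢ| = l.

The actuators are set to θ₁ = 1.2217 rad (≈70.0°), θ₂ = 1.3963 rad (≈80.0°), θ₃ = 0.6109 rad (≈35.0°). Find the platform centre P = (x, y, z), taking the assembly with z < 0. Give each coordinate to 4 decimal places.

(-0.0340, -0.1374, -0.4127)

arm 1 at φ=0.0°: ρ1 = 0.1216;  O1 = (0.1216, 0.0000, -0.1691)
O2 = (0.0913·cos120.0°, 0.0913·sin120.0°, -0.1773) = (-0.0456, 0.0790, -0.1773)
O3 = (0.2074·cos240.0°, 0.2074·sin240.0°, -0.1032) = (-0.1037, -0.1797, -0.1032)
eliminate P² terms by subtracting sphere 1 from 2 and 3
plane₁₂: -0.3344x+0.1580y+-0.0162z = -0.0036
Cramer: x(z) = -0.0017+0.0783z;  y(z) = -0.0266+0.2685z
quadratic in z: (1.0783)z²+(0.3047)z+(-0.0579)=0, √Δ=0.5853 → z ∈ {-0.4127, 0.1301}; z = -0.4127 (taking z<0)
x = -0.0340, y = -0.1374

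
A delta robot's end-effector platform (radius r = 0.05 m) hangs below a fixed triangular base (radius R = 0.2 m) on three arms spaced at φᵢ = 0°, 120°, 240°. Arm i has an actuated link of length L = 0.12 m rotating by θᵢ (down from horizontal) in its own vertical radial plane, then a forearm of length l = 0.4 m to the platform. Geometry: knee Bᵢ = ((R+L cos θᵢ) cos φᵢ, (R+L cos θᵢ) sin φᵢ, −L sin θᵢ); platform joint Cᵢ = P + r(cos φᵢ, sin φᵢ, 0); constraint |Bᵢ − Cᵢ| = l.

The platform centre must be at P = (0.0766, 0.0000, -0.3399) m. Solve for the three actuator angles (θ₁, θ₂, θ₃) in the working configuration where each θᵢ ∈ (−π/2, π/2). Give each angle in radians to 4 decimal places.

θ₁ = -0.0875, θ₂ = 0.6111, θ₃ = 0.6111

arm 1 (φ=0.0°): x'=0.0766, y'=0.0000
  A=0.0734, B=-0.3399, C=(l²−L²−A²−y'²−z²)/(2L)=0.1028
  γ=atan2(-0.3399,0.0734)=-1.3581;  ψ=arccos(0.2957)=1.2706;  θ1=γ+ψ≈-0.0875
rotate P by −φ2: (-0.0383, -0.0663, -0.3399)
  A cos θ + B sin θ = C:  0.1883·cos θ + -0.3399·sin θ = -0.0408
  γ=atan2(-0.3399,0.1883)=-1.0649;  ψ=arccos(-0.1050)=1.6760;  θ2=γ+ψ≈0.6111
arm 3 (φ=240.0°): x'=-0.0383, y'=0.0663
  A=0.1883, B=-0.3399, C=(l²−L²−A²−y'²−z²)/(2L)=-0.0408
  γ=atan2(-0.3399,0.1883)=-1.0649;  ψ=arccos(-0.1050)=1.6760;  θ3=γ+ψ≈0.6111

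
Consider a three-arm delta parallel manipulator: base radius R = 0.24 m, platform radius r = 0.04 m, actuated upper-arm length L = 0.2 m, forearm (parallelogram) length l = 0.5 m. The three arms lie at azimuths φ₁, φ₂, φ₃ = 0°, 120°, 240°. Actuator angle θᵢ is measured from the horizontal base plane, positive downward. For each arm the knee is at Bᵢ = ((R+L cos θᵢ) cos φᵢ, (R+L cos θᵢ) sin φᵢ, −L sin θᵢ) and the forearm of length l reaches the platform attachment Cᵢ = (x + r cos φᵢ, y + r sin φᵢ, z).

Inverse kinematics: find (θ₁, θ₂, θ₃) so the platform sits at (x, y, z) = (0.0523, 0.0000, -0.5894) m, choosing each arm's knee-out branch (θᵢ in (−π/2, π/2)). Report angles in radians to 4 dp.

θ₁ = 0.9598, θ₂ = 1.2216, θ₃ = 1.2216

arm 1 (φ=0.0°): x'=0.0523, y'=0.0000
  A cos θ + B sin θ = C:  0.1477·cos θ + -0.5894·sin θ = -0.3980
  θ1 = atan2(B,A) + arccos(C/0.6076) = 0.9598
rotate P by −φ2: (-0.0261, -0.0453, -0.5894)
  e−x'=0.2261;  (l²−L²−(e−x')²−y'²−z²)/2L = -0.4765
  θ2 = atan2(B,A) + arccos(C/0.6313) = 1.2216
φ3=240.0° → target in arm frame (-0.0262, 0.0453)
  A=0.2262, B=-0.5894, C=(l²−L²−A²−y'²−z²)/(2L)=-0.4765
  γ=atan2(-0.5894,0.2262)=-1.2044;  ψ=arccos(-0.7547)=2.4261;  θ3=γ+ψ≈1.2216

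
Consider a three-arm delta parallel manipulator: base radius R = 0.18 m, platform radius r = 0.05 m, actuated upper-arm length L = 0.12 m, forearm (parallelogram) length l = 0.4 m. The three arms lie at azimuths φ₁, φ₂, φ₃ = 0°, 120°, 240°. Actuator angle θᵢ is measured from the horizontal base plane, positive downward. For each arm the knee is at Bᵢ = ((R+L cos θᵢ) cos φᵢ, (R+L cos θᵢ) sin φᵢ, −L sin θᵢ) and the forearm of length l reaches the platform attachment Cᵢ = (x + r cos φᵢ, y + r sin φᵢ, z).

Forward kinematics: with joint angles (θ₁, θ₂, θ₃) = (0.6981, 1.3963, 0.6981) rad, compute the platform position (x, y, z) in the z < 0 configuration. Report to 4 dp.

S1 = (0.2219·cos0.0°, 0.2219·sin0.0°, -0.0771) = (0.2219, 0.0000, -0.0771)
S2 = (0.1508·cos120.0°, 0.1508·sin120.0°, -0.1182) = (-0.0754, 0.1306, -0.1182)
φ3=240.0°: virtual centre (-0.1110, -0.1922, -0.0771), radius l
|S₂|²−|S₁|² = -0.0185;  |S₃|²−|S₁|² = 0.0000
linear system: -0.5947x+0.2613y = -0.0185−-0.0821z; -0.6658x+-0.3844y = 0.0000−0.0000z
Cramer: x(z) = 0.0177-0.0784z;  y(z) = -0.0306+0.1358z
into |P−S₁|² = l²: 1.0246z² + 0.1780z + -0.1114 = 0;  Δ = 0.4882;  z = -0.4278 or 0.2541 → z<0 root = -0.4278
x = 0.0512, y = -0.0887

(0.0512, -0.0887, -0.4278)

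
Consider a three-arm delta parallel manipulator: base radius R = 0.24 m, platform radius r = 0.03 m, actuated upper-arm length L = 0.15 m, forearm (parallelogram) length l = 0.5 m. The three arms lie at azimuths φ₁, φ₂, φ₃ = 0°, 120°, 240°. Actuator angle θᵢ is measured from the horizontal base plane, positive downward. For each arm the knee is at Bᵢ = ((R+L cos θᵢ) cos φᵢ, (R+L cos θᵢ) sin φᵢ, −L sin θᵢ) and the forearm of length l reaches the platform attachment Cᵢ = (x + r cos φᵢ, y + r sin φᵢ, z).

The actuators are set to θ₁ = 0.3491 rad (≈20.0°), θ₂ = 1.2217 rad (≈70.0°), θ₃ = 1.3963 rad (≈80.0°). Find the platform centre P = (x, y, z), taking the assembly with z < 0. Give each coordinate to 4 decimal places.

arm 1 at φ=0.0°: (R−r)+L cos θ1 = 0.3510;  centre 1 = (0.3510, 0.0000, -0.0513)
arm 2 at φ=120.0°: (R−r)+L cos θ2 = 0.2613;  centre 2 = (-0.1307, 0.2263, -0.1410)
φ3=240.0°: virtual centre (-0.1180, -0.2044, -0.1477), radius l
eliminate P² terms by subtracting sphere 1 from 2 and 3
[-0.9632 0.4526 -0.1793]·P = -0.0377;  [-0.9379 -0.4088 -0.1928]·P = -0.0483
Cramer: x(z) = 0.0455-0.1962z;  y(z) = 0.0137-0.0215z
quadratic in z: (1.0390)z²+(0.2219)z+(-0.1539)=0, √Δ=0.8299 → z ∈ {-0.5062, 0.2926}; z = -0.5062 (taking z<0)
x = 0.1448, y = 0.0245

(0.1448, 0.0245, -0.5062)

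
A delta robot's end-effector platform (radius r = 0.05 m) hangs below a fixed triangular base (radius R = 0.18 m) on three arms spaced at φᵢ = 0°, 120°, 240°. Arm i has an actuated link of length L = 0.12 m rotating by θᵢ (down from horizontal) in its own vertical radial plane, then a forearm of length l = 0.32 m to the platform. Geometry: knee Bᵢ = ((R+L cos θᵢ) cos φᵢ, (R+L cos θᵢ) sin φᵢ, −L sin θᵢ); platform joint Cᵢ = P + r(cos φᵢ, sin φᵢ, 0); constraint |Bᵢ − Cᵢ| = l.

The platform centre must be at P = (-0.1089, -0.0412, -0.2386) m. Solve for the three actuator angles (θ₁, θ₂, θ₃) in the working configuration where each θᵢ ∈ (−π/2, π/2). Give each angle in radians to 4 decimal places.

θ₁ = 1.1349, θ₂ = 0.3492, θ₃ = -0.2615

φ1=0.0° → target in arm frame (-0.1089, -0.0412)
  A cos θ + B sin θ = C:  0.2389·cos θ + -0.2386·sin θ = -0.1154
  γ=atan2(-0.2386,0.2389)=-0.7848;  ψ=arccos(-0.3418)=1.9197;  θ1=γ+ψ≈1.1349
φ2=120.0° → target in arm frame (0.0188, 0.1149)
  A=0.1112, B=-0.2386, C=(l²−L²−A²−y'²−z²)/(2L)=0.0229
  θ2 = atan2(B,A) + arccos(C/0.2633) = 0.3492
φ3=240.0° → target in arm frame (0.0901, -0.0737)
  e−x'=0.0399;  (l²−L²−(e−x')²−y'²−z²)/2L = 0.1002
  γ=atan2(-0.2386,0.0399)=-1.4052;  ψ=arccos(0.4142)=1.1437;  θ3=γ+ψ≈-0.2615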